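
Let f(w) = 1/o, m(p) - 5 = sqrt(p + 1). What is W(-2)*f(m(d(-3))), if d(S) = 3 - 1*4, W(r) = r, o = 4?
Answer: -1/2 ≈ -0.50000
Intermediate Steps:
d(S) = -1 (d(S) = 3 - 4 = -1)
m(p) = 5 + sqrt(1 + p) (m(p) = 5 + sqrt(p + 1) = 5 + sqrt(1 + p))
f(w) = 1/4
W(-2)*f(m(d(-3))) = -2*1/4 = -1/2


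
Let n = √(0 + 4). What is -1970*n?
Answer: -3940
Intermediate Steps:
n = 2 (n = √4 = 2)
-1970*n = -1970*2 = -3940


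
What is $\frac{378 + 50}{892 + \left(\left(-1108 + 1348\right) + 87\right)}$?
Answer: $\frac{428}{1219} \approx 0.35111$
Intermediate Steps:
$\frac{378 + 50}{892 + \left(\left(-1108 + 1348\right) + 87\right)} = \frac{428}{892 + \left(240 + 87\right)} = \frac{428}{892 + 327} = \frac{428}{1219}$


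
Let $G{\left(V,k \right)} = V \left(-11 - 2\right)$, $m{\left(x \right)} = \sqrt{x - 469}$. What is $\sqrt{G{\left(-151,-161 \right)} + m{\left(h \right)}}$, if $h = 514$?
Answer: $\sqrt{1963 + 3 \sqrt{5}} \approx 44.381$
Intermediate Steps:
$m{\left(x \right)} = \sqrt{-469 + x}$
$G{\left(V,k \right)} = - 13 V$ ($G{\left(V,k \right)} = V \left(-13\right) = - 13 V$)
$\sqrt{G{\left(-151,-161 \right)} + m{\left(h \right)}} = \sqrt{\left(-13\right) \left(-151\right) + \sqrt{-469 + 514}} = \sqrt{1963 + \sqrt{45}} = \sqrt{1963 + 3 \sqrt{5}}$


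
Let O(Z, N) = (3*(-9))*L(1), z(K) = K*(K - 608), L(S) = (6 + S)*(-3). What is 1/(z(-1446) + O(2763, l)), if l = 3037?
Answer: 1/2970651 ≈ 3.3663e-7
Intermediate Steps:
L(S) = -18 - 3*S
z(K) = K*(-608 + K)
O(Z, N) = 567 (O(Z, N) = (3*(-9))*(-18 - 3*1) = -27*(-18 - 3) = -27*(-21) = 567)
1/(z(-1446) + O(2763, l)) = 1/(-1446*(-608 - 1446) + 567) = 1/(-1446*(-2054) + 567) = 1/(2970084 + 567) = 1/2970651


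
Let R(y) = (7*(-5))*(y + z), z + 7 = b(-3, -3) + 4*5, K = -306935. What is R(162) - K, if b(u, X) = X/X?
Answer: 300775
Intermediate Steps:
b(u, X) = 1
z = 14 (z = -7 + (1 + 4*5) = -7 + (1 + 20) = -7 + 21 = 14)
R(y) = -490 - 35*y (R(y) = (7*(-5))*(y + 14) = -35*(14 + y) = -490 - 35*y)
R(162) - K = (-490 - 35*162) - 1*(-306935) = (-490 - 5670) + 306935 = -6160 + 306935 = 300775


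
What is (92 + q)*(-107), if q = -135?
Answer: 4601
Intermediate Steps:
(92 + q)*(-107) = (92 - 135)*(-107) = -43*(-107) = 4601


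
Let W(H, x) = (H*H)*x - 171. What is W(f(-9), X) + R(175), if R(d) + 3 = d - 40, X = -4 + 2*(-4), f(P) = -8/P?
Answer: -1309/27 ≈ -48.482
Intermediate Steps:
X = -12 (X = -4 - 8 = -12)
R(d) = -43 + d (R(d) = -3 + (d - 40) = -3 + (-40 + d) = -43 + d)
W(H, x) = -171 + x*H² (W(H, x) = H²*x - 171 = x*H² - 171 = -171 + x*H²)
W(f(-9), X) + R(175) = (-171 - 12*(-8/(-9))²) + (-43 + 175) = (-171 - 12*(-8*(-⅑))²) + 132 = (-171 - 12*(8/9)²) + 132 = (-171 - 12*64/81) + 132 = (-171 - 256/27) + 132 = -4873/27 + 132 = -1309/27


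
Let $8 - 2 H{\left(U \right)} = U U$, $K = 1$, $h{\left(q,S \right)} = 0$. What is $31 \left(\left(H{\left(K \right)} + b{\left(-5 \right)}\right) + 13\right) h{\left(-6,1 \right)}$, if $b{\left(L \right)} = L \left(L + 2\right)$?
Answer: $0$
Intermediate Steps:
$H{\left(U \right)} = 4 - \frac{U^{2}}{2}$ ($H{\left(U \right)} = 4 - \frac{U U}{2} = 4 - \frac{U^{2}}{2}$)
$b{\left(L \right)} = L \left(2 + L\right)$
$31 \left(\left(H{\left(K \right)} + b{\left(-5 \right)}\right) + 13\right) h{\left(-6,1 \right)} = 31 \left(\left(\left(4 - \frac{1^{2}}{2}\right) - 5 \left(2 - 5\right)\right) + 13\right) 0 = 31 \left(\left(\left(4 - \frac{1}{2}\right) - -15\right) + 13\right) 0 = 31 \left(\left(\left(4 - \frac{1}{2}\right) + 15\right) + 13\right) 0 = 31 \left(\left(\frac{7}{2} + 15\right) + 13\right) 0 = 31 \left(\frac{37}{2} + 13\right) 0 = 31 \cdot \frac{63}{2} \cdot 0 = \frac{1953}{2} \cdot 0 = 0$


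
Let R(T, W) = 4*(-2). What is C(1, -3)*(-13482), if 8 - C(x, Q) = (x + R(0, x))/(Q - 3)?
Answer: -92127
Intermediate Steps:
R(T, W) = -8
C(x, Q) = 8 - (-8 + x)/(-3 + Q) (C(x, Q) = 8 - (x - 8)/(Q - 3) = 8 - (-8 + x)/(-3 + Q))
C(1, -3)*(-13482) = ((-16 - 1*1 + 8*(-3))/(-3 - 3))*(-13482) = ((-16 - 1 - 24)/(-6))*(-13482) = -⅙*(-41)*(-13482) = (41/6)*(-13482) = -92127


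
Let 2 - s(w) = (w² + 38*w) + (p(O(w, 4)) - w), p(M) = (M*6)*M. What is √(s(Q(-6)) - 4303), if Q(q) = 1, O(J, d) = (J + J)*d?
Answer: I*√4723 ≈ 68.724*I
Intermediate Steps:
O(J, d) = 2*J*d (O(J, d) = (2*J)*d = 2*J*d)
p(M) = 6*M² (p(M) = (6*M)*M = 6*M²)
s(w) = 2 - 385*w² - 37*w (s(w) = 2 - ((w² + 38*w) + (6*(2*w*4)² - w)) = 2 - ((w² + 38*w) + (6*(8*w)² - w)) = 2 - ((w² + 38*w) + (6*(64*w²) - w)) = 2 - ((w² + 38*w) + (384*w² - w)) = 2 - ((w² + 38*w) + (-w + 384*w²)) = 2 - (37*w + 385*w²) = 2 + (-385*w² - 37*w) = 2 - 385*w² - 37*w)
√(s(Q(-6)) - 4303) = √((2 - 385*1² - 37*1) - 4303) = √((2 - 385*1 - 37) - 4303) = √((2 - 385 - 37) - 4303) = √(-420 - 4303) = √(-4723) = I*√4723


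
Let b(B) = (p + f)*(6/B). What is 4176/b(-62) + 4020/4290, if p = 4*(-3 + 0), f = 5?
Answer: 6171674/1001 ≈ 6165.5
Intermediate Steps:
p = -12 (p = 4*(-3) = -12)
b(B) = -42/B (b(B) = (-12 + 5)*(6/B) = -42/B)
4176/b(-62) + 4020/4290 = 4176/((-42/(-62))) + 4020/4290 = 4176/((-42*(-1/62))) + 4020*(1/4290) = 4176/(21/31) + 134/143 = 4176*(31/21) + 134/143 = 43152/7 + 134/143 = 6171674/1001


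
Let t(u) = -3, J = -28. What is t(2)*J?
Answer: 84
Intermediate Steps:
t(2)*J = -3*(-28) = 84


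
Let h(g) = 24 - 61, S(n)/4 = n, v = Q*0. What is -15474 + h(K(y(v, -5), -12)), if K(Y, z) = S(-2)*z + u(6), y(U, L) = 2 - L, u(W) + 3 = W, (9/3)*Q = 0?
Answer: -15511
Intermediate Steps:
Q = 0 (Q = (1/3)*0 = 0)
u(W) = -3 + W
v = 0 (v = 0*0 = 0)
S(n) = 4*n
K(Y, z) = 3 - 8*z (K(Y, z) = (4*(-2))*z + (-3 + 6) = -8*z + 3 = 3 - 8*z)
h(g) = -37
-15474 + h(K(y(v, -5), -12)) = -15474 - 37 = -15511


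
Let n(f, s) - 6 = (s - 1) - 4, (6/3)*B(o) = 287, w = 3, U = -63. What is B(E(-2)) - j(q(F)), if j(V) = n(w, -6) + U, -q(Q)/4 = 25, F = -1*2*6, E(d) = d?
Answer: 423/2 ≈ 211.50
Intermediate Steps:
B(o) = 287/2 (B(o) = (1/2)*287 = 287/2)
n(f, s) = 1 + s (n(f, s) = 6 + ((s - 1) - 4) = 6 + ((-1 + s) - 4) = 6 + (-5 + s) = 1 + s)
F = -12 (F = -2*6 = -12)
q(Q) = -100 (q(Q) = -4*25 = -100)
j(V) = -68 (j(V) = (1 - 6) - 63 = -5 - 63 = -68)
B(E(-2)) - j(q(F)) = 287/2 - 1*(-68) = 287/2 + 68 = 423/2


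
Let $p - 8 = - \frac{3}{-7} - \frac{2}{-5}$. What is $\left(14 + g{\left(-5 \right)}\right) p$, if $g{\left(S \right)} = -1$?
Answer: $\frac{4017}{35} \approx 114.77$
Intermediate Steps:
$p = \frac{309}{35}$ ($p = 8 - \left(- \frac{3}{7} - \frac{2}{5}\right) = 8 - - \frac{29}{35} = 8 + \left(\frac{3}{7} + \frac{2}{5}\right) = 8 + \frac{29}{35} = \frac{309}{35} \approx 8.8286$)
$\left(14 + g{\left(-5 \right)}\right) p = \left(14 - 1\right) \frac{309}{35} = 13 \cdot \frac{309}{35} = \frac{4017}{35}$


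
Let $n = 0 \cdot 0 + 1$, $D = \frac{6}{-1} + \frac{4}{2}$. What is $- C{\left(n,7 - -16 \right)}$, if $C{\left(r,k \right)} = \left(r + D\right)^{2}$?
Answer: $-9$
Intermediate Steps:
$D = -4$ ($D = 6 \left(-1\right) + 4 \cdot \frac{1}{2} = -6 + 2 = -4$)
$n = 1$ ($n = 0 + 1 = 1$)
$C{\left(r,k \right)} = \left(-4 + r\right)^{2}$ ($C{\left(r,k \right)} = \left(r - 4\right)^{2} = \left(-4 + r\right)^{2}$)
$- C{\left(n,7 - -16 \right)} = - \left(-4 + 1\right)^{2} = - \left(-3\right)^{2} = \left(-1\right) 9 = -9$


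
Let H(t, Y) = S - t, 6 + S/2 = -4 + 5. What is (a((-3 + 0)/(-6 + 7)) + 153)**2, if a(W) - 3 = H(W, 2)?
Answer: 22201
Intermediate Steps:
S = -10 (S = -12 + 2*(-4 + 5) = -12 + 2*1 = -12 + 2 = -10)
H(t, Y) = -10 - t
a(W) = -7 - W (a(W) = 3 + (-10 - W) = -7 - W)
(a((-3 + 0)/(-6 + 7)) + 153)**2 = ((-7 - (-3 + 0)/(-6 + 7)) + 153)**2 = ((-7 - (-3)/1) + 153)**2 = ((-7 - (-3)) + 153)**2 = ((-7 - 1*(-3)) + 153)**2 = ((-7 + 3) + 153)**2 = (-4 + 153)**2 = 149**2 = 22201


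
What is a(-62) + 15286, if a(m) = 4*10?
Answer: 15326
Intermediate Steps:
a(m) = 40
a(-62) + 15286 = 40 + 15286 = 15326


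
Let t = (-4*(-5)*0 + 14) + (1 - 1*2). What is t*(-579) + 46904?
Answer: 39377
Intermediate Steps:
t = 13 (t = (20*0 + 14) + (1 - 2) = (0 + 14) - 1 = 14 - 1 = 13)
t*(-579) + 46904 = 13*(-579) + 46904 = -7527 + 46904 = 39377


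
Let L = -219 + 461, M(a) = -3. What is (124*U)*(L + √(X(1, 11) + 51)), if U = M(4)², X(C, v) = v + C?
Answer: 270072 + 3348*√7 ≈ 2.7893e+5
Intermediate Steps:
X(C, v) = C + v
U = 9 (U = (-3)² = 9)
L = 242
(124*U)*(L + √(X(1, 11) + 51)) = (124*9)*(242 + √((1 + 11) + 51)) = 1116*(242 + √(12 + 51)) = 1116*(242 + √63) = 1116*(242 + 3*√7) = 270072 + 3348*√7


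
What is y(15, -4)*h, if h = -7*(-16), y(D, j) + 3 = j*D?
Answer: -7056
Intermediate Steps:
y(D, j) = -3 + D*j (y(D, j) = -3 + j*D = -3 + D*j)
h = 112
y(15, -4)*h = (-3 + 15*(-4))*112 = (-3 - 60)*112 = -63*112 = -7056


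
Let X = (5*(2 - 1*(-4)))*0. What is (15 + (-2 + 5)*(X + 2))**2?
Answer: 441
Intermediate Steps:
X = 0 (X = (5*(2 + 4))*0 = (5*6)*0 = 30*0 = 0)
(15 + (-2 + 5)*(X + 2))**2 = (15 + (-2 + 5)*(0 + 2))**2 = (15 + 3*2)**2 = (15 + 6)**2 = 21**2 = 441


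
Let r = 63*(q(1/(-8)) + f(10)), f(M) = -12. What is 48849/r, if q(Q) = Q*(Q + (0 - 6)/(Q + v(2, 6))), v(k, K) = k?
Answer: -5210560/77847 ≈ -66.933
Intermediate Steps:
q(Q) = Q*(Q - 6/(2 + Q)) (q(Q) = Q*(Q + (0 - 6)/(Q + 2)) = Q*(Q - 6/(2 + Q)))
r = -233541/320 (r = 63*((-6 + (1/(-8))² + 2/(-8))/((-8)*(2 + 1/(-8))) - 12) = 63*(-(-6 + (-⅛)² + 2*(-⅛))/(8*(2 - ⅛)) - 12) = 63*(-(-6 + 1/64 - ¼)/(8*15/8) - 12) = 63*(-⅛*8/15*(-399/64) - 12) = 63*(133/320 - 12) = 63*(-3707/320) = -233541/320 ≈ -729.82)
48849/r = 48849/(-233541/320) = 48849*(-320/233541) = -5210560/77847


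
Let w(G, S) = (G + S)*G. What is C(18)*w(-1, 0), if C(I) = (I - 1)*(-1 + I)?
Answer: 289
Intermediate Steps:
w(G, S) = G*(G + S)
C(I) = (-1 + I)² (C(I) = (-1 + I)*(-1 + I) = (-1 + I)²)
C(18)*w(-1, 0) = (-1 + 18)²*(-(-1 + 0)) = 17²*(-1*(-1)) = 289*1 = 289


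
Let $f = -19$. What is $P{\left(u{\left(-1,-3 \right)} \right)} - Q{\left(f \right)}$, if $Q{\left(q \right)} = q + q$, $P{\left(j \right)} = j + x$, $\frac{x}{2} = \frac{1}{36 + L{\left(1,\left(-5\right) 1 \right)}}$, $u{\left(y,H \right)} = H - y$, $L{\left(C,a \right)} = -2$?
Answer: $\frac{613}{17} \approx 36.059$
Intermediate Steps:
$x = \frac{1}{17}$ ($x = \frac{2}{36 - 2} = \frac{2}{34} = 2 \cdot \frac{1}{34} = \frac{1}{17} \approx 0.058824$)
$P{\left(j \right)} = \frac{1}{17} + j$ ($P{\left(j \right)} = j + \frac{1}{17} = \frac{1}{17} + j$)
$Q{\left(q \right)} = 2 q$
$P{\left(u{\left(-1,-3 \right)} \right)} - Q{\left(f \right)} = \left(\frac{1}{17} - 2\right) - 2 \left(-19\right) = \left(\frac{1}{17} + \left(-3 + 1\right)\right) - -38 = \left(\frac{1}{17} - 2\right) + 38 = - \frac{33}{17} + 38 = \frac{613}{17}$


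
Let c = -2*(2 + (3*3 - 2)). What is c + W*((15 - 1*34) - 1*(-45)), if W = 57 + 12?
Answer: 1776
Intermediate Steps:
W = 69
c = -18 (c = -2*(2 + (9 - 2)) = -2*(2 + 7) = -2*9 = -18)
c + W*((15 - 1*34) - 1*(-45)) = -18 + 69*((15 - 1*34) - 1*(-45)) = -18 + 69*((15 - 34) + 45) = -18 + 69*(-19 + 45) = -18 + 69*26 = -18 + 1794 = 1776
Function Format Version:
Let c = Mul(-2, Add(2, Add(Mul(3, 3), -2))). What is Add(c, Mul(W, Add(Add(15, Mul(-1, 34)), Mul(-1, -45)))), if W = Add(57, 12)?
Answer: 1776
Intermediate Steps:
W = 69
c = -18 (c = Mul(-2, Add(2, Add(9, -2))) = Mul(-2, Add(2, 7)) = Mul(-2, 9) = -18)
Add(c, Mul(W, Add(Add(15, Mul(-1, 34)), Mul(-1, -45)))) = Add(-18, Mul(69, Add(Add(15, Mul(-1, 34)), Mul(-1, -45)))) = Add(-18, Mul(69, Add(Add(15, -34), 45))) = Add(-18, Mul(69, Add(-19, 45))) = Add(-18, Mul(69, 26)) = Add(-18, 1794) = 1776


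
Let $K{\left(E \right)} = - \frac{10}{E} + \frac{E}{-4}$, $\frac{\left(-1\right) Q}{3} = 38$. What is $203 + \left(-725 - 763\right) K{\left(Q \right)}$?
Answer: $- \frac{804375}{19} \approx -42336.0$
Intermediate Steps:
$Q = -114$ ($Q = \left(-3\right) 38 = -114$)
$K{\left(E \right)} = - \frac{10}{E} - \frac{E}{4}$ ($K{\left(E \right)} = - \frac{10}{E} + E \left(- \frac{1}{4}\right) = - \frac{10}{E} - \frac{E}{4}$)
$203 + \left(-725 - 763\right) K{\left(Q \right)} = 203 + \left(-725 - 763\right) \left(- \frac{10}{-114} - - \frac{57}{2}\right) = 203 + \left(-725 - 763\right) \left(\left(-10\right) \left(- \frac{1}{114}\right) + \frac{57}{2}\right) = 203 - 1488 \left(\frac{5}{57} + \frac{57}{2}\right) = 203 - \frac{808232}{19} = - \frac{804375}{19}$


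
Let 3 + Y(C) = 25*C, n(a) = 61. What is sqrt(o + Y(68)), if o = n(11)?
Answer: sqrt(1758) ≈ 41.929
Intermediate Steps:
Y(C) = -3 + 25*C
o = 61
sqrt(o + Y(68)) = sqrt(61 + (-3 + 25*68)) = sqrt(61 + (-3 + 1700)) = sqrt(61 + 1697) = sqrt(1758)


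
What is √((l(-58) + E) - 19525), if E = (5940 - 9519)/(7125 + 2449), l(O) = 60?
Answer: I*√1784224895686/9574 ≈ 139.52*I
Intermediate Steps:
E = -3579/9574 ≈ -0.37383
√((l(-58) + E) - 19525) = √((60 - 3579/9574) - 19525) = √(570861/9574 - 19525) = √(-186361489/9574) = I*√1784224895686/9574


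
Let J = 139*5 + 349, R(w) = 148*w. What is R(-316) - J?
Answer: -47812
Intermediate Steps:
J = 1044 (J = 695 + 349 = 1044)
R(-316) - J = 148*(-316) - 1*1044 = -46768 - 1044 = -47812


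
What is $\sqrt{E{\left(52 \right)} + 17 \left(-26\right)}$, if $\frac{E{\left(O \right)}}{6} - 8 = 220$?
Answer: $\sqrt{926} \approx 30.43$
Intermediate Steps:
$E{\left(O \right)} = 1368$ ($E{\left(O \right)} = 48 + 6 \cdot 220 = 48 + 1320 = 1368$)
$\sqrt{E{\left(52 \right)} + 17 \left(-26\right)} = \sqrt{1368 + 17 \left(-26\right)} = \sqrt{1368 - 442} = \sqrt{926}$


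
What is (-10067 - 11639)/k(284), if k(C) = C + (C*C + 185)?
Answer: -21706/81125 ≈ -0.26756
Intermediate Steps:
k(C) = 185 + C + C**2 (k(C) = C + (C**2 + 185) = C + (185 + C**2) = 185 + C + C**2)
(-10067 - 11639)/k(284) = (-10067 - 11639)/(185 + 284 + 284**2) = -21706/(185 + 284 + 80656) = -21706/81125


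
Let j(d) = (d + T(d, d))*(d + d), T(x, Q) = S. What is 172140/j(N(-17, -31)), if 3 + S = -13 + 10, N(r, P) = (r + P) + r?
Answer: 17214/923 ≈ 18.650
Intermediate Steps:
N(r, P) = P + 2*r (N(r, P) = (P + r) + r = P + 2*r)
S = -6 (S = -3 + (-13 + 10) = -3 - 3 = -6)
T(x, Q) = -6
j(d) = 2*d*(-6 + d) (j(d) = (d - 6)*(d + d) = (-6 + d)*(2*d) = 2*d*(-6 + d))
172140/j(N(-17, -31)) = 172140/((2*(-31 + 2*(-17))*(-6 + (-31 + 2*(-17))))) = 172140/((2*(-31 - 34)*(-6 + (-31 - 34)))) = 172140/((2*(-65)*(-6 - 65))) = 172140/((2*(-65)*(-71))) = 172140/9230 = 172140*(1/9230) = 17214/923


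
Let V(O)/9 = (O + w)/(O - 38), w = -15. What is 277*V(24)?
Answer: -22437/14 ≈ -1602.6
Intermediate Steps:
V(O) = 9*(-15 + O)/(-38 + O) (V(O) = 9*((O - 15)/(O - 38)) = 9*((-15 + O)/(-38 + O)) = 9*(-15 + O)/(-38 + O))
277*V(24) = 277*(9*(-15 + 24)/(-38 + 24)) = 277*(9*9/(-14)) = 277*(9*(-1/14)*9) = 277*(-81/14) = -22437/14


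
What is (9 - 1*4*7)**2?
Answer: 361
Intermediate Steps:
(9 - 1*4*7)**2 = (9 - 4*7)**2 = (9 - 28)**2 = (-19)**2 = 361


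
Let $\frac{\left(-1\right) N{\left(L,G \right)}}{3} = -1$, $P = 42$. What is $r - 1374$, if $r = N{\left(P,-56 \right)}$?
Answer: $-1371$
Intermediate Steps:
$N{\left(L,G \right)} = 3$ ($N{\left(L,G \right)} = \left(-3\right) \left(-1\right) = 3$)
$r = 3$
$r - 1374 = 3 - 1374 = -1371$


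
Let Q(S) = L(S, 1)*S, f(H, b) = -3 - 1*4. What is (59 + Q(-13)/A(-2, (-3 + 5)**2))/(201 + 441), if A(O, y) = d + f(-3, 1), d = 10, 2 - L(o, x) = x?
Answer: 82/963 ≈ 0.085151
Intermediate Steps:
L(o, x) = 2 - x
f(H, b) = -7 (f(H, b) = -3 - 4 = -7)
Q(S) = S (Q(S) = (2 - 1*1)*S = (2 - 1)*S = 1*S = S)
A(O, y) = 3 (A(O, y) = 10 - 7 = 3)
(59 + Q(-13)/A(-2, (-3 + 5)**2))/(201 + 441) = (59 - 13/3)/(201 + 441) = (59 - 13*1/3)/642 = (59 - 13/3)*(1/642) = (164/3)*(1/642) = 82/963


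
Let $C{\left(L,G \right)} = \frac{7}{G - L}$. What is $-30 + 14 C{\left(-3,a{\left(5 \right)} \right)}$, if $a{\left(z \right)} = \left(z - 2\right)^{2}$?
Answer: $- \frac{131}{6} \approx -21.833$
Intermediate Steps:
$a{\left(z \right)} = \left(-2 + z\right)^{2}$
$-30 + 14 C{\left(-3,a{\left(5 \right)} \right)} = -30 + 14 \frac{7}{\left(-2 + 5\right)^{2} - -3} = -30 + 14 \frac{7}{3^{2} + 3} = -30 + 14 \frac{7}{9 + 3} = -30 + 14 \cdot \frac{7}{12} = -30 + \frac{49}{6} = - \frac{131}{6}$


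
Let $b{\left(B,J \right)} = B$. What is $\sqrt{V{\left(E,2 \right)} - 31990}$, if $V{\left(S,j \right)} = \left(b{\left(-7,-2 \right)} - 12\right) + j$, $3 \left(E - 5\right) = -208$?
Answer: $i \sqrt{32007} \approx 178.91 i$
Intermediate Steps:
$E = - \frac{193}{3}$ ($E = 5 + \frac{1}{3} \left(-208\right) = 5 - \frac{208}{3} = - \frac{193}{3} \approx -64.333$)
$V{\left(S,j \right)} = -19 + j$ ($V{\left(S,j \right)} = \left(-7 - 12\right) + j = -19 + j$)
$\sqrt{V{\left(E,2 \right)} - 31990} = \sqrt{\left(-19 + 2\right) - 31990} = \sqrt{-17 - 31990} = \sqrt{-32007} = i \sqrt{32007}$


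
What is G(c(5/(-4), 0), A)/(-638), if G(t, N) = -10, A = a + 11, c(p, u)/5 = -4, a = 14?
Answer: 5/319 ≈ 0.015674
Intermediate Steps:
c(p, u) = -20 (c(p, u) = 5*(-4) = -20)
A = 25 (A = 14 + 11 = 25)
G(c(5/(-4), 0), A)/(-638) = -10/(-638) = -10*(-1/638) = 5/319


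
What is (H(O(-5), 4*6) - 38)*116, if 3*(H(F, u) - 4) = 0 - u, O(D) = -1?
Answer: -4872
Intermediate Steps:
H(F, u) = 4 - u/3 (H(F, u) = 4 + (0 - u)/3 = 4 + (-u)/3 = 4 - u/3)
(H(O(-5), 4*6) - 38)*116 = ((4 - 4*6/3) - 38)*116 = ((4 - 1/3*24) - 38)*116 = ((4 - 8) - 38)*116 = (-4 - 38)*116 = -42*116 = -4872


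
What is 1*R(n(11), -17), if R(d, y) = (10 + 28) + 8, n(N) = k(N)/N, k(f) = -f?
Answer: 46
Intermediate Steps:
n(N) = -1 (n(N) = (-N)/N = -1)
R(d, y) = 46 (R(d, y) = 38 + 8 = 46)
1*R(n(11), -17) = 1*46 = 46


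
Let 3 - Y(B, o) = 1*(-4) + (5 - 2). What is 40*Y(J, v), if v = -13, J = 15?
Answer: 160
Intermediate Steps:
Y(B, o) = 4 (Y(B, o) = 3 - (1*(-4) + (5 - 2)) = 3 - (-4 + 3) = 3 - 1*(-1) = 3 + 1 = 4)
40*Y(J, v) = 40*4 = 160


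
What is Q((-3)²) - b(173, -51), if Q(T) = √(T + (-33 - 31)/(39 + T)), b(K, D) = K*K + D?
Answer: -29878 + √69/3 ≈ -29875.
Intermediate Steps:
b(K, D) = D + K² (b(K, D) = K² + D = D + K²)
Q(T) = √(T - 64/(39 + T))
Q((-3)²) - b(173, -51) = √((-64 + (-3)²*(39 + (-3)²))/(39 + (-3)²)) - (-51 + 173²) = √((-64 + 9*(39 + 9))/(39 + 9)) - (-51 + 29929) = √((-64 + 9*48)/48) - 1*29878 = √((-64 + 432)/48) - 29878 = √((1/48)*368) - 29878 = √(23/3) - 29878 = √69/3 - 29878 = -29878 + √69/3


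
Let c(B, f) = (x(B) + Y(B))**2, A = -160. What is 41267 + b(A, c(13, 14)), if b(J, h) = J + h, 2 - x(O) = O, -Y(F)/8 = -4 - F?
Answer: 56732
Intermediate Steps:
Y(F) = 32 + 8*F (Y(F) = -8*(-4 - F) = 32 + 8*F)
x(O) = 2 - O
c(B, f) = (34 + 7*B)**2 (c(B, f) = ((2 - B) + (32 + 8*B))**2 = (34 + 7*B)**2)
41267 + b(A, c(13, 14)) = 41267 + (-160 + (34 + 7*13)**2) = 41267 + (-160 + (34 + 91)**2) = 41267 + (-160 + 125**2) = 41267 + (-160 + 15625) = 41267 + 15465 = 56732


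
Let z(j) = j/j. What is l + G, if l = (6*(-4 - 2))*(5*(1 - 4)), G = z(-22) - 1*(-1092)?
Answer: 1633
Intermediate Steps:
z(j) = 1
G = 1093 (G = 1 - 1*(-1092) = 1 + 1092 = 1093)
l = 540 (l = (6*(-6))*(5*(-3)) = -36*(-15) = 540)
l + G = 540 + 1093 = 1633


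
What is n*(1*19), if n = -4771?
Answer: -90649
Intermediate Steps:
n*(1*19) = -4771*19 = -90649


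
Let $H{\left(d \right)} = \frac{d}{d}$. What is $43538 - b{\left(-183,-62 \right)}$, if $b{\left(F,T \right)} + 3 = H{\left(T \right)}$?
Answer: $43540$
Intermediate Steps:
$H{\left(d \right)} = 1$
$b{\left(F,T \right)} = -2$ ($b{\left(F,T \right)} = -3 + 1 = -2$)
$43538 - b{\left(-183,-62 \right)} = 43538 - -2 = 43538 + 2 = 43540$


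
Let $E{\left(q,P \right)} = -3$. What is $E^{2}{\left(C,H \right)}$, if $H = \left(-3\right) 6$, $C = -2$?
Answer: $9$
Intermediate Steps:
$H = -18$
$E^{2}{\left(C,H \right)} = \left(-3\right)^{2} = 9$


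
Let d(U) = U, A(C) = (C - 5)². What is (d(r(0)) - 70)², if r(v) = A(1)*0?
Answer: 4900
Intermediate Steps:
A(C) = (-5 + C)²
r(v) = 0 (r(v) = (-5 + 1)²*0 = (-4)²*0 = 16*0 = 0)
(d(r(0)) - 70)² = (0 - 70)² = (-70)² = 4900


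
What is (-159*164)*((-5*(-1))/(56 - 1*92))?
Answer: 10865/3 ≈ 3621.7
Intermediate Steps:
(-159*164)*((-5*(-1))/(56 - 1*92)) = -130380/(56 - 92) = -130380/(-36) = -130380*(-1)/36 = -26076*(-5/36) = 10865/3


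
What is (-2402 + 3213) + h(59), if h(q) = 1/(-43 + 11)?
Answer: 25951/32 ≈ 810.97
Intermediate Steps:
h(q) = -1/32 (h(q) = 1/(-32) = -1/32)
(-2402 + 3213) + h(59) = (-2402 + 3213) - 1/32 = 811 - 1/32 = 25951/32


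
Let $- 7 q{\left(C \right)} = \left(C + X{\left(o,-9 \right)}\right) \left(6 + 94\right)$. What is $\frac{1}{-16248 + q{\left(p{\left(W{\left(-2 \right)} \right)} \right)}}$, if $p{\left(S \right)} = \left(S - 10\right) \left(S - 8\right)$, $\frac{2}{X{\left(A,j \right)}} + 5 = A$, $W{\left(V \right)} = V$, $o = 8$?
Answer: $- \frac{21}{377408} \approx -5.5643 \cdot 10^{-5}$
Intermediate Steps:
$X{\left(A,j \right)} = \frac{2}{-5 + A}$
$p{\left(S \right)} = \left(-10 + S\right) \left(-8 + S\right)$
$q{\left(C \right)} = - \frac{200}{21} - \frac{100 C}{7}$ ($q{\left(C \right)} = - \frac{\left(C + \frac{2}{-5 + 8}\right) \left(6 + 94\right)}{7} = - \frac{\left(C + \frac{2}{3}\right) 100}{7} = - \frac{\left(\frac{2}{3} + C\right) 100}{7} = - \frac{\frac{200}{3} + 100 C}{7} = - \frac{200}{21} - \frac{100 C}{7}$)
$\frac{1}{-16248 + q{\left(p{\left(W{\left(-2 \right)} \right)} \right)}} = \frac{1}{-16248 - \left(\frac{200}{21} + \frac{100 \left(80 + \left(-2\right)^{2} - -36\right)}{7}\right)} = \frac{1}{-16248 - \left(\frac{200}{21} + \frac{100 \left(80 + 4 + 36\right)}{7}\right)} = \frac{1}{-16248 - \frac{36200}{21}} = \frac{1}{- \frac{377408}{21}} = - \frac{21}{377408}$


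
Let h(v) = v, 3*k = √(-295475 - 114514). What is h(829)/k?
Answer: -829*I*√409989/136663 ≈ -3.8841*I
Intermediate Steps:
k = I*√409989/3 (k = √(-295475 - 114514)/3 = √(-409989)/3 = (I*√409989)/3 = I*√409989/3 ≈ 213.43*I)
h(829)/k = 829/((I*√409989/3)) = 829*(-I*√409989/136663) = -829*I*√409989/136663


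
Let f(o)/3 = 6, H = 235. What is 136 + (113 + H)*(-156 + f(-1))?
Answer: -47888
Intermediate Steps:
f(o) = 18 (f(o) = 3*6 = 18)
136 + (113 + H)*(-156 + f(-1)) = 136 + (113 + 235)*(-156 + 18) = 136 + 348*(-138) = 136 - 48024 = -47888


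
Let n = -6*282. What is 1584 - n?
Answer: 3276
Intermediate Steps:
n = -1692
1584 - n = 1584 - 1*(-1692) = 1584 + 1692 = 3276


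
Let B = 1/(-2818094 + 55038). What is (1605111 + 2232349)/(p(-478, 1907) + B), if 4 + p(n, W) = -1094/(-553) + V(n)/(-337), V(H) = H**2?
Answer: -1976007464456231360/350157715911769 ≈ -5643.2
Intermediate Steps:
B = -1/2763056 (B = 1/(-2763056) = -1/2763056 ≈ -3.6192e-7)
p(n, W) = -1118/553 - n**2/337 (p(n, W) = -4 + (-1094/(-553) + n**2/(-337)) = -4 + (-1094*(-1/553) + n**2*(-1/337)) = -4 + (1094/553 - n**2/337) = -1118/553 - n**2/337)
(1605111 + 2232349)/(p(-478, 1907) + B) = (1605111 + 2232349)/((-1118/553 - 1/337*(-478)**2) - 1/2763056) = 3837460/((-1118/553 - 1/337*228484) - 1/2763056) = 3837460/((-1118/553 - 228484/337) - 1/2763056) = 3837460/(-126728418/186361 - 1/2763056) = 3837460/(-350157715911769/514925879216) = 3837460*(-514925879216/350157715911769) = -1976007464456231360/350157715911769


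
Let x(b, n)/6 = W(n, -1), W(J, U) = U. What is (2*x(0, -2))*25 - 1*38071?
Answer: -38371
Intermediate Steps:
x(b, n) = -6 (x(b, n) = 6*(-1) = -6)
(2*x(0, -2))*25 - 1*38071 = (2*(-6))*25 - 1*38071 = -12*25 - 38071 = -300 - 38071 = -38371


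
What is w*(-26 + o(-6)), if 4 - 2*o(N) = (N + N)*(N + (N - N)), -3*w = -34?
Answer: -680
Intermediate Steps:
w = 34/3 (w = -⅓*(-34) = 34/3 ≈ 11.333)
o(N) = 2 - N² (o(N) = 2 - (N + N)*(N + (N - N))/2 = 2 - 2*N*(N + 0)/2 = 2 - 2*N*N/2 = 2 - N²)
w*(-26 + o(-6)) = 34*(-26 + (2 - 1*(-6)²))/3 = 34*(-26 + (2 - 1*36))/3 = 34*(-26 + (2 - 36))/3 = 34*(-26 - 34)/3 = (34/3)*(-60) = -680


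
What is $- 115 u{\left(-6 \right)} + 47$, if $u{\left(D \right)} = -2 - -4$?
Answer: $-183$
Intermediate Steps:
$u{\left(D \right)} = 2$ ($u{\left(D \right)} = -2 + 4 = 2$)
$- 115 u{\left(-6 \right)} + 47 = \left(-115\right) 2 + 47 = -230 + 47 = -183$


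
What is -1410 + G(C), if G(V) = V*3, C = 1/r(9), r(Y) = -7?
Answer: -9873/7 ≈ -1410.4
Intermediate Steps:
C = -⅐ (C = 1/(-7) = -⅐ ≈ -0.14286)
G(V) = 3*V
-1410 + G(C) = -1410 + 3*(-⅐) = -1410 - 3/7 = -9873/7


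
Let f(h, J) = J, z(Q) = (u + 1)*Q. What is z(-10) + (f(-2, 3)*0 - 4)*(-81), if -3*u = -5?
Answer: 892/3 ≈ 297.33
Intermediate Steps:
u = 5/3 (u = -⅓*(-5) = 5/3 ≈ 1.6667)
z(Q) = 8*Q/3 (z(Q) = (5/3 + 1)*Q = 8*Q/3)
z(-10) + (f(-2, 3)*0 - 4)*(-81) = (8/3)*(-10) + (3*0 - 4)*(-81) = -80/3 + (0 - 4)*(-81) = -80/3 - 4*(-81) = -80/3 + 324 = 892/3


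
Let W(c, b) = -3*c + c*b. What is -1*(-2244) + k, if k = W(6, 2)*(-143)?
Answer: 3102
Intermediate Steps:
W(c, b) = -3*c + b*c
k = 858 (k = (6*(-3 + 2))*(-143) = (6*(-1))*(-143) = -6*(-143) = 858)
-1*(-2244) + k = -1*(-2244) + 858 = 2244 + 858 = 3102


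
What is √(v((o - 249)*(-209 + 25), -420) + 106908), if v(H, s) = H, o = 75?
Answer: 6*√3859 ≈ 372.73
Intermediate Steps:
√(v((o - 249)*(-209 + 25), -420) + 106908) = √((75 - 249)*(-209 + 25) + 106908) = √(-174*(-184) + 106908) = √(32016 + 106908) = √138924 = 6*√3859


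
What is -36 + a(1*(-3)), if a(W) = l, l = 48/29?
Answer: -996/29 ≈ -34.345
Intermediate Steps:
l = 48/29 (l = 48*(1/29) = 48/29 ≈ 1.6552)
a(W) = 48/29
-36 + a(1*(-3)) = -36 + 48/29 = -996/29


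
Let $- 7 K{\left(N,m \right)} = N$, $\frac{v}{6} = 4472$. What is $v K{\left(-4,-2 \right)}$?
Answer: $\frac{107328}{7} \approx 15333.0$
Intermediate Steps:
$v = 26832$ ($v = 6 \cdot 4472 = 26832$)
$K{\left(N,m \right)} = - \frac{N}{7}$
$v K{\left(-4,-2 \right)} = 26832 \left(\left(- \frac{1}{7}\right) \left(-4\right)\right) = 26832 \cdot \frac{4}{7} = \frac{107328}{7}$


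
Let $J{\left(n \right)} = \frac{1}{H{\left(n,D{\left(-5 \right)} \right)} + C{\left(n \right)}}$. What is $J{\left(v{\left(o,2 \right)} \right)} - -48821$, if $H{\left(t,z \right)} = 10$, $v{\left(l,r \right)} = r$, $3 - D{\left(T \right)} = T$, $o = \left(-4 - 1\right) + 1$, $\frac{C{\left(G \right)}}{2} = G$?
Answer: $\frac{683495}{14} \approx 48821.0$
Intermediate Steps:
$C{\left(G \right)} = 2 G$
$o = -4$ ($o = -5 + 1 = -4$)
$D{\left(T \right)} = 3 - T$
$J{\left(n \right)} = \frac{1}{10 + 2 n}$
$J{\left(v{\left(o,2 \right)} \right)} - -48821 = \frac{1}{2 \left(5 + 2\right)} - -48821 = \frac{1}{2 \cdot 7} + 48821 = \frac{1}{2} \cdot \frac{1}{7} + 48821 = \frac{1}{14} + 48821 = \frac{683495}{14}$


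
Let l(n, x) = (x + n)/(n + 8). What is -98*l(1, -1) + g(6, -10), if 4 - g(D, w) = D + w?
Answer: 8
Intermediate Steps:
l(n, x) = (n + x)/(8 + n)
g(D, w) = 4 - D - w (g(D, w) = 4 - (D + w) = 4 + (-D - w) = 4 - D - w)
-98*l(1, -1) + g(6, -10) = -98*(1 - 1)/(8 + 1) + (4 - 1*6 - 1*(-10)) = -98*0/9 + (4 - 6 + 10) = -98*0/9 + 8 = -98*0 + 8 = 0 + 8 = 8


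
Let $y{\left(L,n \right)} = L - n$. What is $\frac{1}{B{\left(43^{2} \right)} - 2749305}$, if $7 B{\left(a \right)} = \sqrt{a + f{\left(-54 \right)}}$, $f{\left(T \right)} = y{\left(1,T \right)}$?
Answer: $- \frac{19245135}{52910745880903} - \frac{4 \sqrt{119}}{52910745880903} \approx -3.6373 \cdot 10^{-7}$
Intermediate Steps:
$f{\left(T \right)} = 1 - T$
$B{\left(a \right)} = \frac{\sqrt{55 + a}}{7}$ ($B{\left(a \right)} = \frac{\sqrt{a + \left(1 - -54\right)}}{7} = \frac{\sqrt{a + \left(1 + 54\right)}}{7} = \frac{\sqrt{a + 55}}{7} = \frac{\sqrt{55 + a}}{7}$)
$\frac{1}{B{\left(43^{2} \right)} - 2749305} = \frac{1}{\frac{\sqrt{55 + 43^{2}}}{7} - 2749305} = \frac{1}{\frac{\sqrt{55 + 1849}}{7} - 2749305} = \frac{1}{\frac{\sqrt{1904}}{7} - 2749305} = \frac{1}{\frac{4 \sqrt{119}}{7} - 2749305} = \frac{1}{-2749305 + \frac{4 \sqrt{119}}{7}}$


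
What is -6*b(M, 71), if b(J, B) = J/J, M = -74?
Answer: -6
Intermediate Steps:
b(J, B) = 1
-6*b(M, 71) = -6*1 = -6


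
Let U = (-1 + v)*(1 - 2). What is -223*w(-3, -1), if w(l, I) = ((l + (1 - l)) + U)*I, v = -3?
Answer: 1115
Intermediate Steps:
U = 4 (U = (-1 - 3)*(1 - 2) = -4*(-1) = 4)
w(l, I) = 5*I (w(l, I) = ((l + (1 - l)) + 4)*I = (1 + 4)*I = 5*I)
-223*w(-3, -1) = -1115*(-1) = -223*(-5) = 1115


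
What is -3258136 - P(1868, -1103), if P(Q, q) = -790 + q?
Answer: -3256243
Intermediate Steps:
-3258136 - P(1868, -1103) = -3258136 - (-790 - 1103) = -3258136 - 1*(-1893) = -3258136 + 1893 = -3256243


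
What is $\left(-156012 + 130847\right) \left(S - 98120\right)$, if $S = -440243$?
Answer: $13547904895$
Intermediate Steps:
$\left(-156012 + 130847\right) \left(S - 98120\right) = \left(-156012 + 130847\right) \left(-440243 - 98120\right) = \left(-25165\right) \left(-538363\right) = 13547904895$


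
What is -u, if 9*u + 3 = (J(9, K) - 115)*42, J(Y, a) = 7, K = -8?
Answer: 1513/3 ≈ 504.33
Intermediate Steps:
u = -1513/3 (u = -⅓ + ((7 - 115)*42)/9 = -⅓ + (-108*42)/9 = -⅓ + (⅑)*(-4536) = -⅓ - 504 = -1513/3 ≈ -504.33)
-u = -1*(-1513/3) = 1513/3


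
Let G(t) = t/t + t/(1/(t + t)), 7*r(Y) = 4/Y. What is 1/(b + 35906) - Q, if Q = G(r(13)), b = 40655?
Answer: -636443312/634001641 ≈ -1.0039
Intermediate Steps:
r(Y) = 4/(7*Y) (r(Y) = (4/Y)/7 = 4/(7*Y))
G(t) = 1 + 2*t² (G(t) = 1 + t/(1/(2*t)) = 1 + t/((1/(2*t))) = 1 + t*(2*t) = 1 + 2*t²)
Q = 8313/8281 (Q = 1 + 2*((4/7)/13)² = 1 + 2*((4/7)*(1/13))² = 1 + 2*(4/91)² = 1 + 2*(16/8281) = 1 + 32/8281 = 8313/8281 ≈ 1.0039)
1/(b + 35906) - Q = 1/(40655 + 35906) - 1*8313/8281 = 1/76561 - 8313/8281 = -636443312/634001641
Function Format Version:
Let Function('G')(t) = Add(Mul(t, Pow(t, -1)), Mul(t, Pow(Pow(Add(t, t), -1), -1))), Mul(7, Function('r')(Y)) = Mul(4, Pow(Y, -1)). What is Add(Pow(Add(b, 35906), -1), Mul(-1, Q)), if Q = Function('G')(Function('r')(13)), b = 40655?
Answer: Rational(-636443312, 634001641) ≈ -1.0039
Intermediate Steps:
Function('r')(Y) = Mul(Rational(4, 7), Pow(Y, -1)) (Function('r')(Y) = Mul(Rational(1, 7), Mul(4, Pow(Y, -1))) = Mul(Rational(4, 7), Pow(Y, -1)))
Function('G')(t) = Add(1, Mul(2, Pow(t, 2))) (Function('G')(t) = Add(1, Mul(t, Pow(Pow(Mul(2, t), -1), -1))) = Add(1, Mul(t, Pow(Mul(Rational(1, 2), Pow(t, -1)), -1))) = Add(1, Mul(t, Mul(2, t))) = Add(1, Mul(2, Pow(t, 2))))
Q = Rational(8313, 8281) (Q = Add(1, Mul(2, Pow(Mul(Rational(4, 7), Pow(13, -1)), 2))) = Add(1, Mul(2, Pow(Mul(Rational(4, 7), Rational(1, 13)), 2))) = Add(1, Mul(2, Pow(Rational(4, 91), 2))) = Add(1, Mul(2, Rational(16, 8281))) = Add(1, Rational(32, 8281)) = Rational(8313, 8281) ≈ 1.0039)
Add(Pow(Add(b, 35906), -1), Mul(-1, Q)) = Add(Pow(Add(40655, 35906), -1), Mul(-1, Rational(8313, 8281))) = Add(Pow(76561, -1), Rational(-8313, 8281)) = Add(Rational(1, 76561), Rational(-8313, 8281)) = Rational(-636443312, 634001641)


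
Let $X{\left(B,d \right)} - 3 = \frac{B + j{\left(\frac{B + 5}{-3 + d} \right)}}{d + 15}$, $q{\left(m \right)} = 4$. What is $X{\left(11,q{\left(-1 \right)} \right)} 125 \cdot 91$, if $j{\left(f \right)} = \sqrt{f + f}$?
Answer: $\frac{773500}{19} + \frac{45500 \sqrt{2}}{19} \approx 44097.0$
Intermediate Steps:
$j{\left(f \right)} = \sqrt{2} \sqrt{f}$ ($j{\left(f \right)} = \sqrt{2 f} = \sqrt{2} \sqrt{f}$)
$X{\left(B,d \right)} = 3 + \frac{B + \sqrt{2} \sqrt{\frac{5 + B}{-3 + d}}}{15 + d}$ ($X{\left(B,d \right)} = 3 + \frac{B + \sqrt{2} \sqrt{\frac{B + 5}{-3 + d}}}{d + 15} = 3 + \frac{B + \sqrt{2} \sqrt{\frac{5 + B}{-3 + d}}}{15 + d}$)
$X{\left(11,q{\left(-1 \right)} \right)} 125 \cdot 91 = \frac{45 + 11 + 3 \cdot 4 + \sqrt{2} \sqrt{\frac{5 + 11}{-3 + 4}}}{15 + 4} \cdot 125 \cdot 91 = \frac{45 + 11 + 12 + \sqrt{2} \sqrt{1^{-1} \cdot 16}}{19} \cdot 125 \cdot 91 = \frac{45 + 11 + 12 + \sqrt{2} \sqrt{1 \cdot 16}}{19} \cdot 125 \cdot 91 = \frac{45 + 11 + 12 + \sqrt{2} \sqrt{16}}{19} \cdot 125 \cdot 91 = \frac{45 + 11 + 12 + \sqrt{2} \cdot 4}{19} \cdot 125 \cdot 91 = \frac{45 + 11 + 12 + 4 \sqrt{2}}{19} \cdot 125 \cdot 91 = \frac{68 + 4 \sqrt{2}}{19} \cdot 125 \cdot 91 = \left(\frac{68}{19} + \frac{4 \sqrt{2}}{19}\right) 125 \cdot 91 = \left(\frac{8500}{19} + \frac{500 \sqrt{2}}{19}\right) 91 = \frac{773500}{19} + \frac{45500 \sqrt{2}}{19}$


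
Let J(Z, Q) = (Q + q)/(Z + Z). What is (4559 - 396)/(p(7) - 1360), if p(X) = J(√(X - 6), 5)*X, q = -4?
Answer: -8326/2713 ≈ -3.0689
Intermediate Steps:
J(Z, Q) = (-4 + Q)/(2*Z) (J(Z, Q) = (Q - 4)/(Z + Z) = (-4 + Q)/((2*Z)) = (-4 + Q)*(1/(2*Z)) = (-4 + Q)/(2*Z))
p(X) = X/(2*√(-6 + X)) (p(X) = ((-4 + 5)/(2*(√(X - 6))))*X = ((½)*1/√(-6 + X))*X = (1/(2*√(-6 + X)))*X = X/(2*√(-6 + X)))
(4559 - 396)/(p(7) - 1360) = (4559 - 396)/((½)*7/√(-6 + 7) - 1360) = 4163/((½)*7/√1 - 1360) = 4163/((½)*7*1 - 1360) = 4163/(7/2 - 1360) = 4163/(-2713/2) = 4163*(-2/2713) = -8326/2713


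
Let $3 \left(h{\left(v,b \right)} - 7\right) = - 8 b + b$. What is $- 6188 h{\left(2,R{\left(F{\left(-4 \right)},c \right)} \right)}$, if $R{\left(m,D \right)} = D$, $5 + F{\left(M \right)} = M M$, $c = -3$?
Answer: $-86632$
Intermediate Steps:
$F{\left(M \right)} = -5 + M^{2}$ ($F{\left(M \right)} = -5 + M M = -5 + M^{2}$)
$h{\left(v,b \right)} = 7 - \frac{7 b}{3}$ ($h{\left(v,b \right)} = 7 + \frac{- 8 b + b}{3} = 7 + \frac{\left(-7\right) b}{3} = 7 - \frac{7 b}{3}$)
$- 6188 h{\left(2,R{\left(F{\left(-4 \right)},c \right)} \right)} = - 6188 \left(7 - -7\right) = - 6188 \left(7 + 7\right) = \left(-6188\right) 14 = -86632$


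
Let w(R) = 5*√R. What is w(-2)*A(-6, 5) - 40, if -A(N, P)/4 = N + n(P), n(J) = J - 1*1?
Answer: -40 + 40*I*√2 ≈ -40.0 + 56.569*I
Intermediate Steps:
n(J) = -1 + J (n(J) = J - 1 = -1 + J)
A(N, P) = 4 - 4*N - 4*P (A(N, P) = -4*(N + (-1 + P)) = -4*(-1 + N + P) = 4 - 4*N - 4*P)
w(-2)*A(-6, 5) - 40 = (5*√(-2))*(4 - 4*(-6) - 4*5) - 40 = (5*(I*√2))*(4 + 24 - 20) - 40 = (5*I*√2)*8 - 40 = 40*I*√2 - 40 = -40 + 40*I*√2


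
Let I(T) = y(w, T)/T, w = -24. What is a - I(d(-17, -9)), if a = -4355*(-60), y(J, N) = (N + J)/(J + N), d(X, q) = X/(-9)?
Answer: 4442091/17 ≈ 2.6130e+5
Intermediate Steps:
d(X, q) = -X/9 (d(X, q) = X*(-1/9) = -X/9)
y(J, N) = 1 (y(J, N) = (J + N)/(J + N) = 1)
I(T) = 1/T
a = 261300 (a = -335*(-780) = 261300)
a - I(d(-17, -9)) = 261300 - 1/((-1/9*(-17))) = 261300 - 1/17/9 = 261300 - 1*9/17 = 261300 - 9/17 = 4442091/17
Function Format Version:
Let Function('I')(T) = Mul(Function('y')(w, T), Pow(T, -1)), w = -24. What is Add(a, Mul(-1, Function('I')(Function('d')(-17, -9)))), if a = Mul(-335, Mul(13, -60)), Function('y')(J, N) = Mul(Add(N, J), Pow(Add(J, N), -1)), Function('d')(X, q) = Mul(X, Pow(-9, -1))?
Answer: Rational(4442091, 17) ≈ 2.6130e+5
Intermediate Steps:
Function('d')(X, q) = Mul(Rational(-1, 9), X) (Function('d')(X, q) = Mul(X, Rational(-1, 9)) = Mul(Rational(-1, 9), X))
Function('y')(J, N) = 1 (Function('y')(J, N) = Mul(Add(J, N), Pow(Add(J, N), -1)) = 1)
Function('I')(T) = Pow(T, -1) (Function('I')(T) = Mul(1, Pow(T, -1)) = Pow(T, -1))
a = 261300 (a = Mul(-335, -780) = 261300)
Add(a, Mul(-1, Function('I')(Function('d')(-17, -9)))) = Add(261300, Mul(-1, Pow(Mul(Rational(-1, 9), -17), -1))) = Add(261300, Mul(-1, Pow(Rational(17, 9), -1))) = Add(261300, Mul(-1, Rational(9, 17))) = Add(261300, Rational(-9, 17)) = Rational(4442091, 17)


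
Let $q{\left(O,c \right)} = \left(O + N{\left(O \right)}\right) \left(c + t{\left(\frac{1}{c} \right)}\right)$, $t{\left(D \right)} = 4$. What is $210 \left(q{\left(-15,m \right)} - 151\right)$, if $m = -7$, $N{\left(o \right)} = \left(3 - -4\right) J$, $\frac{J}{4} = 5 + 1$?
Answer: $-128100$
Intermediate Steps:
$J = 24$ ($J = 4 \left(5 + 1\right) = 4 \cdot 6 = 24$)
$N{\left(o \right)} = 168$ ($N{\left(o \right)} = \left(3 - -4\right) 24 = \left(3 + 4\right) 24 = 7 \cdot 24 = 168$)
$q{\left(O,c \right)} = \left(4 + c\right) \left(168 + O\right)$ ($q{\left(O,c \right)} = \left(O + 168\right) \left(c + 4\right) = \left(168 + O\right) \left(4 + c\right) = \left(4 + c\right) \left(168 + O\right)$)
$210 \left(q{\left(-15,m \right)} - 151\right) = 210 \left(\left(672 + 4 \left(-15\right) + 168 \left(-7\right) - -105\right) - 151\right) = 210 \left(\left(672 - 60 - 1176 + 105\right) - 151\right) = 210 \left(-459 - 151\right) = 210 \left(-610\right) = -128100$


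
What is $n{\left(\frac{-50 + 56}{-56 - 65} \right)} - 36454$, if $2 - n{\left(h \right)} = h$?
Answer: $- \frac{4410686}{121} \approx -36452.0$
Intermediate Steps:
$n{\left(h \right)} = 2 - h$
$n{\left(\frac{-50 + 56}{-56 - 65} \right)} - 36454 = \left(2 - \frac{-50 + 56}{-56 - 65}\right) - 36454 = \left(2 - \frac{6}{-121}\right) - 36454 = \left(2 - 6 \left(- \frac{1}{121}\right)\right) - 36454 = \left(2 - - \frac{6}{121}\right) - 36454 = \left(2 + \frac{6}{121}\right) - 36454 = \frac{248}{121} - 36454 = - \frac{4410686}{121}$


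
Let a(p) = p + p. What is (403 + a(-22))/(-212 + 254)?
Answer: 359/42 ≈ 8.5476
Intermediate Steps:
a(p) = 2*p
(403 + a(-22))/(-212 + 254) = (403 + 2*(-22))/(-212 + 254) = (403 - 44)/42 = 359*(1/42) = 359/42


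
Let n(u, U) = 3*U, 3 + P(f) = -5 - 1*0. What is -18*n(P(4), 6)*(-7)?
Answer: 2268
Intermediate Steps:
P(f) = -8 (P(f) = -3 + (-5 - 1*0) = -3 + (-5 + 0) = -3 - 5 = -8)
-18*n(P(4), 6)*(-7) = -54*6*(-7) = -18*18*(-7) = -324*(-7) = 2268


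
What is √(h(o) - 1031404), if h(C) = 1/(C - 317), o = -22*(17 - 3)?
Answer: I*√644627501/25 ≈ 1015.6*I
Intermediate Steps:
o = -308 (o = -22*14 = -308)
h(C) = 1/(-317 + C)
√(h(o) - 1031404) = √(1/(-317 - 308) - 1031404) = √(1/(-625) - 1031404) = √(-1/625 - 1031404) = √(-644627501/625) = I*√644627501/25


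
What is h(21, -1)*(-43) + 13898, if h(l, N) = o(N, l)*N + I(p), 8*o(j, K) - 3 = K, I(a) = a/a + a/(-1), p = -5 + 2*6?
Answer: 14285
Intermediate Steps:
p = 7 (p = -5 + 12 = 7)
I(a) = 1 - a (I(a) = 1 + a*(-1) = 1 - a)
o(j, K) = 3/8 + K/8
h(l, N) = -6 + N*(3/8 + l/8) (h(l, N) = (3/8 + l/8)*N + (1 - 1*7) = N*(3/8 + l/8) + (1 - 7) = N*(3/8 + l/8) - 6 = -6 + N*(3/8 + l/8))
h(21, -1)*(-43) + 13898 = (-6 + (⅛)*(-1)*(3 + 21))*(-43) + 13898 = (-6 + (⅛)*(-1)*24)*(-43) + 13898 = (-6 - 3)*(-43) + 13898 = -9*(-43) + 13898 = 387 + 13898 = 14285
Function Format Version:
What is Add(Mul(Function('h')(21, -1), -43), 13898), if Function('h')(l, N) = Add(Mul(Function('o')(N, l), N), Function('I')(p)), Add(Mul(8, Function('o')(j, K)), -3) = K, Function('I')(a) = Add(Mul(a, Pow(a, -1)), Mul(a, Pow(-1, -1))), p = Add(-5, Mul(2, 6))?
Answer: 14285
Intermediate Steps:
p = 7 (p = Add(-5, 12) = 7)
Function('I')(a) = Add(1, Mul(-1, a)) (Function('I')(a) = Add(1, Mul(a, -1)) = Add(1, Mul(-1, a)))
Function('o')(j, K) = Add(Rational(3, 8), Mul(Rational(1, 8), K))
Function('h')(l, N) = Add(-6, Mul(N, Add(Rational(3, 8), Mul(Rational(1, 8), l)))) (Function('h')(l, N) = Add(Mul(Add(Rational(3, 8), Mul(Rational(1, 8), l)), N), Add(1, Mul(-1, 7))) = Add(Mul(N, Add(Rational(3, 8), Mul(Rational(1, 8), l))), Add(1, -7)) = Add(Mul(N, Add(Rational(3, 8), Mul(Rational(1, 8), l))), -6) = Add(-6, Mul(N, Add(Rational(3, 8), Mul(Rational(1, 8), l)))))
Add(Mul(Function('h')(21, -1), -43), 13898) = Add(Mul(Add(-6, Mul(Rational(1, 8), -1, Add(3, 21))), -43), 13898) = Add(Mul(Add(-6, Mul(Rational(1, 8), -1, 24)), -43), 13898) = Add(Mul(Add(-6, -3), -43), 13898) = Add(Mul(-9, -43), 13898) = Add(387, 13898) = 14285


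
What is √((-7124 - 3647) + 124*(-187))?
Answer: I*√33959 ≈ 184.28*I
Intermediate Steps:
√((-7124 - 3647) + 124*(-187)) = √(-10771 - 23188) = √(-33959) = I*√33959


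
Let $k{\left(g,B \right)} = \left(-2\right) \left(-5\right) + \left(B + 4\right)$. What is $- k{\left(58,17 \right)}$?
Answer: $-31$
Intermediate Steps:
$k{\left(g,B \right)} = 14 + B$ ($k{\left(g,B \right)} = 10 + \left(4 + B\right) = 14 + B$)
$- k{\left(58,17 \right)} = - (14 + 17) = \left(-1\right) 31 = -31$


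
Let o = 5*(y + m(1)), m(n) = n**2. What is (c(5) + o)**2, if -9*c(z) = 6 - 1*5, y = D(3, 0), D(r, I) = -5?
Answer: 32761/81 ≈ 404.46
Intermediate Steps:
y = -5
c(z) = -1/9 (c(z) = -(6 - 1*5)/9 = -(6 - 5)/9 = -1/9*1 = -1/9)
o = -20 (o = 5*(-5 + 1**2) = 5*(-5 + 1) = 5*(-4) = -20)
(c(5) + o)**2 = (-1/9 - 20)**2 = (-181/9)**2 = 32761/81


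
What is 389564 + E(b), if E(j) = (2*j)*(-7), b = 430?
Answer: 383544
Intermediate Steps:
E(j) = -14*j
389564 + E(b) = 389564 - 14*430 = 389564 - 6020 = 383544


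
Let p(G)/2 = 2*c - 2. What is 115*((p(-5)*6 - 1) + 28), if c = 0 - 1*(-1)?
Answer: 3105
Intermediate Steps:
c = 1 (c = 0 + 1 = 1)
p(G) = 0 (p(G) = 2*(2*1 - 2) = 2*(2 - 2) = 2*0 = 0)
115*((p(-5)*6 - 1) + 28) = 115*((0*6 - 1) + 28) = 115*((0 - 1) + 28) = 115*(-1 + 28) = 115*27 = 3105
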